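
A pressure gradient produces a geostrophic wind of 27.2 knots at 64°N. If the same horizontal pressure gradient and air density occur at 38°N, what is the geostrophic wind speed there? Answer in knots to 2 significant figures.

40 knots

With the same pressure gradient and density, V_g ∝ 1/f ∝ 1/sin φ.
V₂ = V₁ · sin φ₁ / sin φ₂ = 27.2 × sin 64° / sin 38°
V₂ = 27.2 × 0.8988/0.6157 = 40 knots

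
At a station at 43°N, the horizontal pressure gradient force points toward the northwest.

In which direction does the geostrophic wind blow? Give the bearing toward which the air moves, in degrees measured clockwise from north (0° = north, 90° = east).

045°

The pressure-gradient force points toward the northwest (bearing 315°).
Geostrophic balance: in the Northern Hemisphere the Coriolis force deflects motion to the right, so the geostrophic wind blows 90° to the right of the pressure-gradient force (low pressure on the left).
Rotating 315° by 90° clockwise gives 045° — the wind blows toward the northeast.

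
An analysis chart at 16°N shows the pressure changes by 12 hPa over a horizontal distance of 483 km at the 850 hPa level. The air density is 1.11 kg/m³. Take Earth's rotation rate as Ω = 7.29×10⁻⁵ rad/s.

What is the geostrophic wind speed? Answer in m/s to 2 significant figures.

56 m/s

Coriolis parameter at 16°N:
f = 2Ω sin φ = 2 × 7.29×10⁻⁵ × sin 16° = 4.02×10⁻⁵ s⁻¹
Pressure gradient: |∂P/∂n| = 1200 Pa / 483000 m = 2.48×10⁻³ Pa/m
Geostrophic balance (pressure-gradient force = Coriolis force):
V_g = (1/(fρ)) |∂P/∂n| = 2.48×10⁻³ / (4.02×10⁻⁵ × 1.11) = 55.7 m/s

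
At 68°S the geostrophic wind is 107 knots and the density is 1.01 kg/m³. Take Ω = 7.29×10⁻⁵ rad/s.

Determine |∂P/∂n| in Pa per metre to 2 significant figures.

7.5×10⁻³ Pa/m

Coriolis parameter at 68°S:
f = 2Ω sin φ = 2 × 7.29×10⁻⁵ × sin 68° = 1.35×10⁻⁴ s⁻¹
Wind speed in SI: 107 knots = 55.0 m/s
Geostrophic balance rearranged: |∂P/∂n| = f ρ V_g
|∂P/∂n| = 1.35×10⁻⁴ × 1.01 × 55.0 = 7.52×10⁻³ Pa/m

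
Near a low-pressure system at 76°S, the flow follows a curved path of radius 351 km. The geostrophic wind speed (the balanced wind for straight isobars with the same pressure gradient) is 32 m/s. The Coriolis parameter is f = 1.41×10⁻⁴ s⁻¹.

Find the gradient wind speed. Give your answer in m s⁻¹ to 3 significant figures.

22.1 m s⁻¹

Around a low, centrifugal force acts outward with Coriolis, so pressure-gradient force balances both:
(1/ρ)|∂P/∂n| = fV + V²/R  →  V² + fR·V − fR·V_g = 0
With fR = 1.41×10⁻⁴ × 351×10³ m = 49.5 m/s:
V = [−fR + √((fR)² + 4 fR V_g)]/2 = [−49.5 + √(49.5² + 4×49.5×32)]/2 = 22.1 m/s
Subgeostrophic (V < V_g = 32 m/s), as expected around a low.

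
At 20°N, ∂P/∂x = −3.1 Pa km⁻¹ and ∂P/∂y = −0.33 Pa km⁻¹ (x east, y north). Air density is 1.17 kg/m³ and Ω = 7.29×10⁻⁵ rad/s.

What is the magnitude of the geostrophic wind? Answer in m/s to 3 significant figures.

Coriolis parameter at 20°N:
f = 2Ω sin φ = 2 × 7.29×10⁻⁵ × sin 20° = 4.99×10⁻⁵ s⁻¹
Component geostrophic relations (x east, y north):
u_g = −(1/(fρ)) ∂P/∂y,  v_g = (1/(fρ)) ∂P/∂x
u_g = −(−0.33×10⁻³)/(4.99×10⁻⁵ × 1.17) = 5.66 m/s;  v_g = (−3.1×10⁻³)/(4.99×10⁻⁵ × 1.17) = −53.1 m/s
|V_g| = √(u_g² + v_g²) = 53.4 m/s

53.4 m/s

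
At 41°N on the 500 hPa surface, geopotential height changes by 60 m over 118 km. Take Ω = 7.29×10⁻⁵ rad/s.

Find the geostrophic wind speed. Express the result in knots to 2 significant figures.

100 knots

Coriolis parameter at 41°N:
f = 2Ω sin φ = 2 × 7.29×10⁻⁵ × sin 41° = 9.57×10⁻⁵ s⁻¹
Height gradient: |∂Z/∂n| = 60 m / 118000 m = 5.08×10⁻⁴
On a pressure surface, geostrophic balance gives V_g = (g/f)|∂Z/∂n|:
V_g = 9.81 × 5.08×10⁻⁴ / 9.57×10⁻⁵ = 52.1 m/s
Converting: 52.1 m/s × 1.944 = 100 knots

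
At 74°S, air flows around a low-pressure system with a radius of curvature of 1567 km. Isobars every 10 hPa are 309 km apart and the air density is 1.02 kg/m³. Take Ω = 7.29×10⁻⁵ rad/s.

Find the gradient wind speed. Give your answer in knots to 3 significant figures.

Coriolis parameter at 74°S:
f = 2Ω sin φ = 2 × 7.29×10⁻⁵ × sin 74° = 1.40×10⁻⁴ s⁻¹
Pressure gradient: |∂P/∂n| = 1000 Pa / 309000 m = 3.24×10⁻³ Pa/m
Geostrophic speed: V_g = |∂P/∂n|/(fρ) = 3.24×10⁻³/(1.40×10⁻⁴ × 1.02) = 22.6 m/s
Around a low, centrifugal force acts outward with Coriolis, so pressure-gradient force balances both:
(1/ρ)|∂P/∂n| = fV + V²/R  →  V² + fR·V − fR·V_g = 0
With fR = 1.40×10⁻⁴ × 1567×10³ m = 220 m/s:
V = [−fR + √((fR)² + 4 fR V_g)]/2 = [−220 + √(220² + 4×220×22.6)]/2 = 20.7 m/s
Subgeostrophic (V < V_g = 22.6 m/s), as expected around a low.
Converting: 20.7 m/s × 1.944 = 40.2 knots

40.2 knots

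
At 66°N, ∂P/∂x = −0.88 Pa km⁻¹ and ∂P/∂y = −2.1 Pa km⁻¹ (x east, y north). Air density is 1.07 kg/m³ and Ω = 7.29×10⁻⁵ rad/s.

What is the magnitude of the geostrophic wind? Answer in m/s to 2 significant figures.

Coriolis parameter at 66°N:
f = 2Ω sin φ = 2 × 7.29×10⁻⁵ × sin 66° = 1.33×10⁻⁴ s⁻¹
Component geostrophic relations (x east, y north):
u_g = −(1/(fρ)) ∂P/∂y,  v_g = (1/(fρ)) ∂P/∂x
u_g = −(−2.1×10⁻³)/(1.33×10⁻⁴ × 1.07) = 14.7 m/s;  v_g = (−0.88×10⁻³)/(1.33×10⁻⁴ × 1.07) = −6.17 m/s
|V_g| = √(u_g² + v_g²) = 16.0 m/s

16 m/s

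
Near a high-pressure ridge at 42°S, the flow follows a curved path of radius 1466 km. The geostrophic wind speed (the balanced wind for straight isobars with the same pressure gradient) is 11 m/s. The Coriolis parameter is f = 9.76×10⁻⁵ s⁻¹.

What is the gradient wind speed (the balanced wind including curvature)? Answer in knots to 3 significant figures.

23.3 knots

Around a high, pressure-gradient force acts outward with centrifugal, so Coriolis balances both:
fV = (1/ρ)|∂P/∂n| + V²/R  →  V² − fR·V + fR·V_g = 0
With fR = 9.76×10⁻⁵ × 1466×10³ m = 143 m/s:
V = [fR − √((fR)² − 4 fR V_g)]/2 = [143 − √(143² − 4×143×11)]/2 = 12 m/s
Supergeostrophic (V > V_g = 11 m/s), as expected around a high.
Converting: 12 m/s × 1.944 = 23.3 knots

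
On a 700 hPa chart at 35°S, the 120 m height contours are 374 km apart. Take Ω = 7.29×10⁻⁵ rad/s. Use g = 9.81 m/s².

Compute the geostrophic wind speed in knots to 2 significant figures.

73 knots

Coriolis parameter at 35°S:
f = 2Ω sin φ = 2 × 7.29×10⁻⁵ × sin 35° = 8.36×10⁻⁵ s⁻¹
Height gradient: |∂Z/∂n| = 120 m / 374000 m = 3.21×10⁻⁴
On a pressure surface, geostrophic balance gives V_g = (g/f)|∂Z/∂n|:
V_g = 9.81 × 3.21×10⁻⁴ / 8.36×10⁻⁵ = 37.6 m/s
Converting: 37.6 m/s × 1.944 = 73 knots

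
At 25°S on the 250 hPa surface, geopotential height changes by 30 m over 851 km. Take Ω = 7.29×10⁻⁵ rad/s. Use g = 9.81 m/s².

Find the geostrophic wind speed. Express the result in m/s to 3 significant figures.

Coriolis parameter at 25°S:
f = 2Ω sin φ = 2 × 7.29×10⁻⁵ × sin 25° = 6.16×10⁻⁵ s⁻¹
Height gradient: |∂Z/∂n| = 30 m / 851000 m = 3.53×10⁻⁵
On a pressure surface, geostrophic balance gives V_g = (g/f)|∂Z/∂n|:
V_g = 9.81 × 3.53×10⁻⁵ / 6.16×10⁻⁵ = 5.61 m/s

5.61 m/s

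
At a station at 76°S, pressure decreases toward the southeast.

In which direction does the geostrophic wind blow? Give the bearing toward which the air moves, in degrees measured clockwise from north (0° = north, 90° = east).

045°

The pressure-gradient force points toward the southeast (bearing 135°).
Geostrophic balance: in the Southern Hemisphere the Coriolis force deflects motion to the left, so the geostrophic wind blows 90° to the left of the pressure-gradient force (low pressure on the right).
Rotating 135° by 90° counterclockwise gives 045° — the wind blows toward the northeast.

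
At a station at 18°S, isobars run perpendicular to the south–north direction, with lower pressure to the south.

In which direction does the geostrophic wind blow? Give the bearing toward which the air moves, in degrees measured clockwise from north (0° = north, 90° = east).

090°

The pressure-gradient force points toward the south (bearing 180°).
Geostrophic balance: in the Southern Hemisphere the Coriolis force deflects motion to the left, so the geostrophic wind blows 90° to the left of the pressure-gradient force (low pressure on the right).
Rotating 180° by 90° counterclockwise gives 090° — the wind blows toward the east.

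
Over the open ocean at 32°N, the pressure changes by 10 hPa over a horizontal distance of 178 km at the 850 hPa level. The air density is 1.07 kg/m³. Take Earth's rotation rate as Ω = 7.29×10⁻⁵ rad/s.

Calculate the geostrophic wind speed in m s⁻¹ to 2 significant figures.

68 m s⁻¹

Coriolis parameter at 32°N:
f = 2Ω sin φ = 2 × 7.29×10⁻⁵ × sin 32° = 7.73×10⁻⁵ s⁻¹
Pressure gradient: |∂P/∂n| = 1000 Pa / 178000 m = 5.62×10⁻³ Pa/m
Geostrophic balance (pressure-gradient force = Coriolis force):
V_g = (1/(fρ)) |∂P/∂n| = 5.62×10⁻³ / (7.73×10⁻⁵ × 1.07) = 68.0 m/s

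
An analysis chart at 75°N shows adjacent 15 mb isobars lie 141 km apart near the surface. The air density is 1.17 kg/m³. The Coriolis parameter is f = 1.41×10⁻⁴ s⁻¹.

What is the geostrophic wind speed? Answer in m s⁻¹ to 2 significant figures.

64 m s⁻¹

Pressure gradient: |∂P/∂n| = 1500 Pa / 141000 m = 1.06×10⁻² Pa/m
Geostrophic balance (pressure-gradient force = Coriolis force):
V_g = (1/(fρ)) |∂P/∂n| = 1.06×10⁻² / (1.41×10⁻⁴ × 1.17) = 64.5 m/s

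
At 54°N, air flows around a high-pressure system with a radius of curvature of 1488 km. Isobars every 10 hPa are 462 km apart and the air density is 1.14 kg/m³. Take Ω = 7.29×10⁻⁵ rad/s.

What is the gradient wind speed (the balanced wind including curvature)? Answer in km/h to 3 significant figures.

Coriolis parameter at 54°N:
f = 2Ω sin φ = 2 × 7.29×10⁻⁵ × sin 54° = 1.18×10⁻⁴ s⁻¹
Pressure gradient: |∂P/∂n| = 1000 Pa / 462000 m = 2.16×10⁻³ Pa/m
Geostrophic speed: V_g = |∂P/∂n|/(fρ) = 2.16×10⁻³/(1.18×10⁻⁴ × 1.14) = 16.1 m/s
Around a high, pressure-gradient force acts outward with centrifugal, so Coriolis balances both:
fV = (1/ρ)|∂P/∂n| + V²/R  →  V² − fR·V + fR·V_g = 0
With fR = 1.18×10⁻⁴ × 1488×10³ m = 176 m/s:
V = [fR − √((fR)² − 4 fR V_g)]/2 = [176 − √(176² − 4×176×16.1)]/2 = 17.9 m/s
Supergeostrophic (V > V_g = 16.1 m/s), as expected around a high.
Converting: 17.9 m/s × 3.6 = 64.5 km/h

64.5 km/h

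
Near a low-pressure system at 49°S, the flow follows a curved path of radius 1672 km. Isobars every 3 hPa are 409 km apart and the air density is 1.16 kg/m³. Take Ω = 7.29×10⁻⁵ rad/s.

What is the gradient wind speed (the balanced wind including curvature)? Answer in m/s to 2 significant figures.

Coriolis parameter at 49°S:
f = 2Ω sin φ = 2 × 7.29×10⁻⁵ × sin 49° = 1.10×10⁻⁴ s⁻¹
Pressure gradient: |∂P/∂n| = 300 Pa / 409000 m = 7.33×10⁻⁴ Pa/m
Geostrophic speed: V_g = |∂P/∂n|/(fρ) = 7.33×10⁻⁴/(1.10×10⁻⁴ × 1.16) = 5.75 m/s
Around a low, centrifugal force acts outward with Coriolis, so pressure-gradient force balances both:
(1/ρ)|∂P/∂n| = fV + V²/R  →  V² + fR·V − fR·V_g = 0
With fR = 1.10×10⁻⁴ × 1672×10³ m = 184 m/s:
V = [−fR + √((fR)² + 4 fR V_g)]/2 = [−184 + √(184² + 4×184×5.75)]/2 = 5.58 m/s
Subgeostrophic (V < V_g = 5.75 m/s), as expected around a low.

5.6 m/s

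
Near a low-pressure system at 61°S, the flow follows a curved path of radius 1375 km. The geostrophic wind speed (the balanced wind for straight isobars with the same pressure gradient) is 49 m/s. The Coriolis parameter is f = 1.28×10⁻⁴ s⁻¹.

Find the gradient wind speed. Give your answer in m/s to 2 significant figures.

Around a low, centrifugal force acts outward with Coriolis, so pressure-gradient force balances both:
(1/ρ)|∂P/∂n| = fV + V²/R  →  V² + fR·V − fR·V_g = 0
With fR = 1.28×10⁻⁴ × 1375×10³ m = 176 m/s:
V = [−fR + √((fR)² + 4 fR V_g)]/2 = [−176 + √(176² + 4×176×49)]/2 = 39.9 m/s
Subgeostrophic (V < V_g = 49 m/s), as expected around a low.

40 m/s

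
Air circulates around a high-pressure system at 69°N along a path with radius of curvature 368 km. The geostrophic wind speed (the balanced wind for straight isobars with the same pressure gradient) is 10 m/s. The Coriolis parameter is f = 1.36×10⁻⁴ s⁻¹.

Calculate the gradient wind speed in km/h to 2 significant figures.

Around a high, pressure-gradient force acts outward with centrifugal, so Coriolis balances both:
fV = (1/ρ)|∂P/∂n| + V²/R  →  V² − fR·V + fR·V_g = 0
With fR = 1.36×10⁻⁴ × 368×10³ m = 50.0 m/s:
V = [fR − √((fR)² − 4 fR V_g)]/2 = [50.0 − √(50.0² − 4×50.0×10)]/2 = 13.8 m/s
Supergeostrophic (V > V_g = 10 m/s), as expected around a high.
Converting: 13.8 m/s × 3.6 = 50 km/h

50 km/h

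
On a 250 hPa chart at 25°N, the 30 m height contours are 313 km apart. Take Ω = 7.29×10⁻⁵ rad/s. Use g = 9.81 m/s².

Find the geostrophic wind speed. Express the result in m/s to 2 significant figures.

Coriolis parameter at 25°N:
f = 2Ω sin φ = 2 × 7.29×10⁻⁵ × sin 25° = 6.16×10⁻⁵ s⁻¹
Height gradient: |∂Z/∂n| = 30 m / 313000 m = 9.58×10⁻⁵
On a pressure surface, geostrophic balance gives V_g = (g/f)|∂Z/∂n|:
V_g = 9.81 × 9.58×10⁻⁵ / 6.16×10⁻⁵ = 15.3 m/s

15 m/s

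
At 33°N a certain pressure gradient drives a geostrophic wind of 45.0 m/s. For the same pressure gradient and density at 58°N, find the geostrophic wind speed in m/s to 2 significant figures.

29 m/s

With the same pressure gradient and density, V_g ∝ 1/f ∝ 1/sin φ.
V₂ = V₁ · sin φ₁ / sin φ₂ = 45.0 × sin 33° / sin 58°
V₂ = 45.0 × 0.5446/0.8480 = 29 m/s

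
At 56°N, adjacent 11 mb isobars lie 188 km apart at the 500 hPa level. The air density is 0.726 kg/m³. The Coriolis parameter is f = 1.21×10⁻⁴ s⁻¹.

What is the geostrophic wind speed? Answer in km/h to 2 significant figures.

240 km/h

Pressure gradient: |∂P/∂n| = 1100 Pa / 188000 m = 5.85×10⁻³ Pa/m
Geostrophic balance (pressure-gradient force = Coriolis force):
V_g = (1/(fρ)) |∂P/∂n| = 5.85×10⁻³ / (1.21×10⁻⁴ × 0.726) = 66.6 m/s
Converting: 66.6 m/s × 3.6 = 240 km/h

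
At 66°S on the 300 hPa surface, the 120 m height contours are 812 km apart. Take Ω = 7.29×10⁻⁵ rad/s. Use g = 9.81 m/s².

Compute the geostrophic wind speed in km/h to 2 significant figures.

39 km/h

Coriolis parameter at 66°S:
f = 2Ω sin φ = 2 × 7.29×10⁻⁵ × sin 66° = 1.33×10⁻⁴ s⁻¹
Height gradient: |∂Z/∂n| = 120 m / 812000 m = 1.48×10⁻⁴
On a pressure surface, geostrophic balance gives V_g = (g/f)|∂Z/∂n|:
V_g = 9.81 × 1.48×10⁻⁴ / 1.33×10⁻⁴ = 10.9 m/s
Converting: 10.9 m/s × 3.6 = 39 km/h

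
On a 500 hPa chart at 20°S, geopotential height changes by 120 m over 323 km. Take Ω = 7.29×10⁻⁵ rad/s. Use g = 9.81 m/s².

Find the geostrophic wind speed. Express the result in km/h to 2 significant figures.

Coriolis parameter at 20°S:
f = 2Ω sin φ = 2 × 7.29×10⁻⁵ × sin 20° = 4.99×10⁻⁵ s⁻¹
Height gradient: |∂Z/∂n| = 120 m / 323000 m = 3.72×10⁻⁴
On a pressure surface, geostrophic balance gives V_g = (g/f)|∂Z/∂n|:
V_g = 9.81 × 3.72×10⁻⁴ / 4.99×10⁻⁵ = 73.1 m/s
Converting: 73.1 m/s × 3.6 = 260 km/h

260 km/h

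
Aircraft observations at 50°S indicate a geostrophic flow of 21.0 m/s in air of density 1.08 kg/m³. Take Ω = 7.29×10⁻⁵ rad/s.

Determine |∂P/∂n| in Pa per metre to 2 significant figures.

2.5×10⁻³ Pa/m

Coriolis parameter at 50°S:
f = 2Ω sin φ = 2 × 7.29×10⁻⁵ × sin 50° = 1.12×10⁻⁴ s⁻¹
Geostrophic balance rearranged: |∂P/∂n| = f ρ V_g
|∂P/∂n| = 1.12×10⁻⁴ × 1.08 × 21.0 = 2.53×10⁻³ Pa/m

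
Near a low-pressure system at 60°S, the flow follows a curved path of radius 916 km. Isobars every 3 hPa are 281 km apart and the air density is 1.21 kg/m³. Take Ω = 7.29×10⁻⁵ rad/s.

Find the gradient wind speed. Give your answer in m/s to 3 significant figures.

Coriolis parameter at 60°S:
f = 2Ω sin φ = 2 × 7.29×10⁻⁵ × sin 60° = 1.26×10⁻⁴ s⁻¹
Pressure gradient: |∂P/∂n| = 300 Pa / 281000 m = 1.07×10⁻³ Pa/m
Geostrophic speed: V_g = |∂P/∂n|/(fρ) = 1.07×10⁻³/(1.26×10⁻⁴ × 1.21) = 6.99 m/s
Around a low, centrifugal force acts outward with Coriolis, so pressure-gradient force balances both:
(1/ρ)|∂P/∂n| = fV + V²/R  →  V² + fR·V − fR·V_g = 0
With fR = 1.26×10⁻⁴ × 916×10³ m = 116 m/s:
V = [−fR + √((fR)² + 4 fR V_g)]/2 = [−116 + √(116² + 4×116×6.99)]/2 = 6.61 m/s
Subgeostrophic (V < V_g = 6.99 m/s), as expected around a low.

6.61 m/s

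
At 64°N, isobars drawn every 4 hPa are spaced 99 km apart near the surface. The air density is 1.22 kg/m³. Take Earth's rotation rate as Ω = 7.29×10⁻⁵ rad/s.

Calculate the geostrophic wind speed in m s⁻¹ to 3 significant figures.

25.3 m s⁻¹

Coriolis parameter at 64°N:
f = 2Ω sin φ = 2 × 7.29×10⁻⁵ × sin 64° = 1.31×10⁻⁴ s⁻¹
Pressure gradient: |∂P/∂n| = 400 Pa / 99000 m = 4.04×10⁻³ Pa/m
Geostrophic balance (pressure-gradient force = Coriolis force):
V_g = (1/(fρ)) |∂P/∂n| = 4.04×10⁻³ / (1.31×10⁻⁴ × 1.22) = 25.3 m/s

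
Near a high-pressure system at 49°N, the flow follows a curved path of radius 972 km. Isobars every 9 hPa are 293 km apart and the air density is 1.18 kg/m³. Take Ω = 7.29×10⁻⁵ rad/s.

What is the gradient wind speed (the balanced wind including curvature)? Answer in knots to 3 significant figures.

Coriolis parameter at 49°N:
f = 2Ω sin φ = 2 × 7.29×10⁻⁵ × sin 49° = 1.10×10⁻⁴ s⁻¹
Pressure gradient: |∂P/∂n| = 900 Pa / 293000 m = 3.07×10⁻³ Pa/m
Geostrophic speed: V_g = |∂P/∂n|/(fρ) = 3.07×10⁻³/(1.10×10⁻⁴ × 1.18) = 23.7 m/s
Around a high, pressure-gradient force acts outward with centrifugal, so Coriolis balances both:
fV = (1/ρ)|∂P/∂n| + V²/R  →  V² − fR·V + fR·V_g = 0
With fR = 1.10×10⁻⁴ × 972×10³ m = 107 m/s:
V = [fR − √((fR)² − 4 fR V_g)]/2 = [107 − √(107² − 4×107×23.7)]/2 = 35.3 m/s
Supergeostrophic (V > V_g = 23.7 m/s), as expected around a high.
Converting: 35.3 m/s × 1.944 = 68.7 knots

68.7 knots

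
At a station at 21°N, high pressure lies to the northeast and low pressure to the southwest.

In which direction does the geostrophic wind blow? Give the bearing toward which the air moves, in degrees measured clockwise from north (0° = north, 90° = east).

315°

The pressure-gradient force points toward the southwest (bearing 225°).
Geostrophic balance: in the Northern Hemisphere the Coriolis force deflects motion to the right, so the geostrophic wind blows 90° to the right of the pressure-gradient force (low pressure on the left).
Rotating 225° by 90° clockwise gives 315° — the wind blows toward the northwest.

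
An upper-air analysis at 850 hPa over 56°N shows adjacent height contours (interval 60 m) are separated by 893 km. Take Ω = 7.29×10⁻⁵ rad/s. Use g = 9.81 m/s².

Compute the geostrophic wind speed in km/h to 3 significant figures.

Coriolis parameter at 56°N:
f = 2Ω sin φ = 2 × 7.29×10⁻⁵ × sin 56° = 1.21×10⁻⁴ s⁻¹
Height gradient: |∂Z/∂n| = 60 m / 893000 m = 6.72×10⁻⁵
On a pressure surface, geostrophic balance gives V_g = (g/f)|∂Z/∂n|:
V_g = 9.81 × 6.72×10⁻⁵ / 1.21×10⁻⁴ = 5.45 m/s
Converting: 5.45 m/s × 3.6 = 19.6 km/h

19.6 km/h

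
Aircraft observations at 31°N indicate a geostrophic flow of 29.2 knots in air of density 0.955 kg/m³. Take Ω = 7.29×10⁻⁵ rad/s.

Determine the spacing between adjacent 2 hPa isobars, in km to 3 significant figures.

186 km

Coriolis parameter at 31°N:
f = 2Ω sin φ = 2 × 7.29×10⁻⁵ × sin 31° = 7.51×10⁻⁵ s⁻¹
Wind speed in SI: 29.2 knots = 15.0 m/s
Geostrophic balance rearranged: |∂P/∂n| = f ρ V_g
|∂P/∂n| = 7.51×10⁻⁵ × 0.955 × 15.0 = 1.08×10⁻³ Pa/m
Isobar spacing: Δn = ΔP/|∂P/∂n| = 200 Pa / 1.08×10⁻³ Pa/m = 185656 m ≈ 186 km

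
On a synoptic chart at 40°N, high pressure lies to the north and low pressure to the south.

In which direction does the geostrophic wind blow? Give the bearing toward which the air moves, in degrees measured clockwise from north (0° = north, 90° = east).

The pressure-gradient force points toward the south (bearing 180°).
Geostrophic balance: in the Northern Hemisphere the Coriolis force deflects motion to the right, so the geostrophic wind blows 90° to the right of the pressure-gradient force (low pressure on the left).
Rotating 180° by 90° clockwise gives 270° — the wind blows toward the west.

270°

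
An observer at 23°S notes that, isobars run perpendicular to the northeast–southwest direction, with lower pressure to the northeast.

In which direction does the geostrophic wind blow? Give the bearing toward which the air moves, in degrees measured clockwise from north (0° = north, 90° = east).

The pressure-gradient force points toward the northeast (bearing 045°).
Geostrophic balance: in the Southern Hemisphere the Coriolis force deflects motion to the left, so the geostrophic wind blows 90° to the left of the pressure-gradient force (low pressure on the right).
Rotating 045° by 90° counterclockwise gives 315° — the wind blows toward the northwest.

315°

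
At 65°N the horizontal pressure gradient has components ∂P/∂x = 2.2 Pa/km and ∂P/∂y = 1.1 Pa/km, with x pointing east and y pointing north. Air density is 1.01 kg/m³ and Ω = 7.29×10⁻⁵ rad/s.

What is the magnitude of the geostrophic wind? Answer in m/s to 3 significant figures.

18.4 m/s

Coriolis parameter at 65°N:
f = 2Ω sin φ = 2 × 7.29×10⁻⁵ × sin 65° = 1.32×10⁻⁴ s⁻¹
Component geostrophic relations (x east, y north):
u_g = −(1/(fρ)) ∂P/∂y,  v_g = (1/(fρ)) ∂P/∂x
u_g = −(1.1×10⁻³)/(1.32×10⁻⁴ × 1.01) = −8.24 m/s;  v_g = (2.2×10⁻³)/(1.32×10⁻⁴ × 1.01) = 16.5 m/s
|V_g| = √(u_g² + v_g²) = 18.4 m/s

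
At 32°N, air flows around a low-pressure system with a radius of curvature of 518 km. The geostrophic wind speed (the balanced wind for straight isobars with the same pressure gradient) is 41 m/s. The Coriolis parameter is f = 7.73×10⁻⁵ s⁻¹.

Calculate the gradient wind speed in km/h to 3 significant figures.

Around a low, centrifugal force acts outward with Coriolis, so pressure-gradient force balances both:
(1/ρ)|∂P/∂n| = fV + V²/R  →  V² + fR·V − fR·V_g = 0
With fR = 7.73×10⁻⁵ × 518×10³ m = 40.0 m/s:
V = [−fR + √((fR)² + 4 fR V_g)]/2 = [−40.0 + √(40.0² + 4×40.0×41)]/2 = 25.2 m/s
Subgeostrophic (V < V_g = 41 m/s), as expected around a low.
Converting: 25.2 m/s × 3.6 = 90.6 km/h

90.6 km/h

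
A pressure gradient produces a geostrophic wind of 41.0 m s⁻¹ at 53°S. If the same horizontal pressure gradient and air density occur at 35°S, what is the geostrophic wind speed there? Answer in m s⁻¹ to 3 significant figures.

With the same pressure gradient and density, V_g ∝ 1/f ∝ 1/sin φ.
V₂ = V₁ · sin φ₁ / sin φ₂ = 41.0 × sin 53° / sin 35°
V₂ = 41.0 × 0.7986/0.5736 = 57.1 m s⁻¹

57.1 m s⁻¹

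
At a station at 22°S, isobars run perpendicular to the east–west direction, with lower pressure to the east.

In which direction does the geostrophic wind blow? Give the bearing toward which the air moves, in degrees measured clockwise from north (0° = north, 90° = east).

000°

The pressure-gradient force points toward the east (bearing 090°).
Geostrophic balance: in the Southern Hemisphere the Coriolis force deflects motion to the left, so the geostrophic wind blows 90° to the left of the pressure-gradient force (low pressure on the right).
Rotating 090° by 90° counterclockwise gives 000° — the wind blows toward the north.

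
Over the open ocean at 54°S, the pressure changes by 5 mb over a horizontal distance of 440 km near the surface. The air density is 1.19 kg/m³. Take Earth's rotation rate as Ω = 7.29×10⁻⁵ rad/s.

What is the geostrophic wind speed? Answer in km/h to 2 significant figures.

Coriolis parameter at 54°S:
f = 2Ω sin φ = 2 × 7.29×10⁻⁵ × sin 54° = 1.18×10⁻⁴ s⁻¹
Pressure gradient: |∂P/∂n| = 500 Pa / 440000 m = 1.14×10⁻³ Pa/m
Geostrophic balance (pressure-gradient force = Coriolis force):
V_g = (1/(fρ)) |∂P/∂n| = 1.14×10⁻³ / (1.18×10⁻⁴ × 1.19) = 8.10 m/s
Converting: 8.10 m/s × 3.6 = 29 km/h

29 km/h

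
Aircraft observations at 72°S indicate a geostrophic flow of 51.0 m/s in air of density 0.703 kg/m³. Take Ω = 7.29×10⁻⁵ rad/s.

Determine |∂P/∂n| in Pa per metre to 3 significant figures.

Coriolis parameter at 72°S:
f = 2Ω sin φ = 2 × 7.29×10⁻⁵ × sin 72° = 1.39×10⁻⁴ s⁻¹
Geostrophic balance rearranged: |∂P/∂n| = f ρ V_g
|∂P/∂n| = 1.39×10⁻⁴ × 0.703 × 51.0 = 4.97×10⁻³ Pa/m

4.97×10⁻³ Pa/m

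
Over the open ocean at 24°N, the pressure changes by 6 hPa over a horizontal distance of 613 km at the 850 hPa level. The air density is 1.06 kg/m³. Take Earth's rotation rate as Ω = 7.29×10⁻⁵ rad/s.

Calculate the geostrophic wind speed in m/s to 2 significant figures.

16 m/s

Coriolis parameter at 24°N:
f = 2Ω sin φ = 2 × 7.29×10⁻⁵ × sin 24° = 5.93×10⁻⁵ s⁻¹
Pressure gradient: |∂P/∂n| = 600 Pa / 613000 m = 9.79×10⁻⁴ Pa/m
Geostrophic balance (pressure-gradient force = Coriolis force):
V_g = (1/(fρ)) |∂P/∂n| = 9.79×10⁻⁴ / (5.93×10⁻⁵ × 1.06) = 15.6 m/s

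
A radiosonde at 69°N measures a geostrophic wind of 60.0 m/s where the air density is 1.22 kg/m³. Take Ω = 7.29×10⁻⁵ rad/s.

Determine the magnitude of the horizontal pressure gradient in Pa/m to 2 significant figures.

Coriolis parameter at 69°N:
f = 2Ω sin φ = 2 × 7.29×10⁻⁵ × sin 69° = 1.36×10⁻⁴ s⁻¹
Geostrophic balance rearranged: |∂P/∂n| = f ρ V_g
|∂P/∂n| = 1.36×10⁻⁴ × 1.22 × 60.0 = 9.96×10⁻³ Pa/m

1.0×10⁻² Pa/m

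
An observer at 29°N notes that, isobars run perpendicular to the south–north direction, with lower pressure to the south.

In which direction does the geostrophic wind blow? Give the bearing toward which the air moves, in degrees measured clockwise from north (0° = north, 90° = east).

270°

The pressure-gradient force points toward the south (bearing 180°).
Geostrophic balance: in the Northern Hemisphere the Coriolis force deflects motion to the right, so the geostrophic wind blows 90° to the right of the pressure-gradient force (low pressure on the left).
Rotating 180° by 90° clockwise gives 270° — the wind blows toward the west.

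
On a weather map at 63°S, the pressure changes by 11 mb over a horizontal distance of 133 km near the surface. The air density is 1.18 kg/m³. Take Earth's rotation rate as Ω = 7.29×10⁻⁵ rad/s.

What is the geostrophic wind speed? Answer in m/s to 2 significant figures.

54 m/s

Coriolis parameter at 63°S:
f = 2Ω sin φ = 2 × 7.29×10⁻⁵ × sin 63° = 1.30×10⁻⁴ s⁻¹
Pressure gradient: |∂P/∂n| = 1100 Pa / 133000 m = 8.27×10⁻³ Pa/m
Geostrophic balance (pressure-gradient force = Coriolis force):
V_g = (1/(fρ)) |∂P/∂n| = 8.27×10⁻³ / (1.30×10⁻⁴ × 1.18) = 54.0 m/s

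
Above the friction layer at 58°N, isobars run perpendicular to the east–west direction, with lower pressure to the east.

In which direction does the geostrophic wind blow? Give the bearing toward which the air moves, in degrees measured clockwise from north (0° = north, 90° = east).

180°

The pressure-gradient force points toward the east (bearing 090°).
Geostrophic balance: in the Northern Hemisphere the Coriolis force deflects motion to the right, so the geostrophic wind blows 90° to the right of the pressure-gradient force (low pressure on the left).
Rotating 090° by 90° clockwise gives 180° — the wind blows toward the south.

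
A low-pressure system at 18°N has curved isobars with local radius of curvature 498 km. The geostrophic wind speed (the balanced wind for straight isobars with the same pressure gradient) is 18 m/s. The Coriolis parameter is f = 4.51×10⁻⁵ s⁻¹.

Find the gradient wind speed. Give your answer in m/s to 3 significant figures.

11.8 m/s

Around a low, centrifugal force acts outward with Coriolis, so pressure-gradient force balances both:
(1/ρ)|∂P/∂n| = fV + V²/R  →  V² + fR·V − fR·V_g = 0
With fR = 4.51×10⁻⁵ × 498×10³ m = 22.5 m/s:
V = [−fR + √((fR)² + 4 fR V_g)]/2 = [−22.5 + √(22.5² + 4×22.5×18)]/2 = 11.8 m/s
Subgeostrophic (V < V_g = 18 m/s), as expected around a low.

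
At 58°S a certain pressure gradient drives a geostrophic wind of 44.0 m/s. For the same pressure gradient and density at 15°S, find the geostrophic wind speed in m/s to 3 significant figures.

With the same pressure gradient and density, V_g ∝ 1/f ∝ 1/sin φ.
V₂ = V₁ · sin φ₁ / sin φ₂ = 44.0 × sin 58° / sin 15°
V₂ = 44.0 × 0.8480/0.2588 = 144 m/s

144 m/s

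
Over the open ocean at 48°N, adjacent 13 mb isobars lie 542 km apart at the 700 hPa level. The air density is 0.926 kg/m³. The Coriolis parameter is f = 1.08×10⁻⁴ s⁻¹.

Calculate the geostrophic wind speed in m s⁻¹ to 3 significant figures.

24.0 m s⁻¹

Pressure gradient: |∂P/∂n| = 1300 Pa / 542000 m = 2.40×10⁻³ Pa/m
Geostrophic balance (pressure-gradient force = Coriolis force):
V_g = (1/(fρ)) |∂P/∂n| = 2.40×10⁻³ / (1.08×10⁻⁴ × 0.926) = 24.0 m/s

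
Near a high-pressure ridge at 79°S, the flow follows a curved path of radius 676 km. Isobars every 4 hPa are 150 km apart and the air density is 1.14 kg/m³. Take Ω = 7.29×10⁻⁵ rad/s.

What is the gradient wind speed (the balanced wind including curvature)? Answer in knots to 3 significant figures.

Coriolis parameter at 79°S:
f = 2Ω sin φ = 2 × 7.29×10⁻⁵ × sin 79° = 1.43×10⁻⁴ s⁻¹
Pressure gradient: |∂P/∂n| = 400 Pa / 150000 m = 2.67×10⁻³ Pa/m
Geostrophic speed: V_g = |∂P/∂n|/(fρ) = 2.67×10⁻³/(1.43×10⁻⁴ × 1.14) = 16.3 m/s
Around a high, pressure-gradient force acts outward with centrifugal, so Coriolis balances both:
fV = (1/ρ)|∂P/∂n| + V²/R  →  V² − fR·V + fR·V_g = 0
With fR = 1.43×10⁻⁴ × 676×10³ m = 96.7 m/s:
V = [fR − √((fR)² − 4 fR V_g)]/2 = [96.7 − √(96.7² − 4×96.7×16.3)]/2 = 20.8 m/s
Supergeostrophic (V > V_g = 16.3 m/s), as expected around a high.
Converting: 20.8 m/s × 1.944 = 40.5 knots

40.5 knots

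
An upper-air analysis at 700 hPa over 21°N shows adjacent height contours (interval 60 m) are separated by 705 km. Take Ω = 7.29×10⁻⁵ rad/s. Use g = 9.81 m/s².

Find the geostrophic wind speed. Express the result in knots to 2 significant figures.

Coriolis parameter at 21°N:
f = 2Ω sin φ = 2 × 7.29×10⁻⁵ × sin 21° = 5.23×10⁻⁵ s⁻¹
Height gradient: |∂Z/∂n| = 60 m / 705000 m = 8.51×10⁻⁵
On a pressure surface, geostrophic balance gives V_g = (g/f)|∂Z/∂n|:
V_g = 9.81 × 8.51×10⁻⁵ / 5.23×10⁻⁵ = 16.0 m/s
Converting: 16.0 m/s × 1.944 = 31 knots

31 knots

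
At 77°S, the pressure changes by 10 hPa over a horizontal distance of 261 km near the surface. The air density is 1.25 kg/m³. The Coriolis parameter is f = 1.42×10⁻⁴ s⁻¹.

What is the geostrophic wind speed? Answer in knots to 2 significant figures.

Pressure gradient: |∂P/∂n| = 1000 Pa / 261000 m = 3.83×10⁻³ Pa/m
Geostrophic balance (pressure-gradient force = Coriolis force):
V_g = (1/(fρ)) |∂P/∂n| = 3.83×10⁻³ / (1.42×10⁻⁴ × 1.25) = 21.6 m/s
Converting: 21.6 m/s × 1.944 = 42 knots

42 knots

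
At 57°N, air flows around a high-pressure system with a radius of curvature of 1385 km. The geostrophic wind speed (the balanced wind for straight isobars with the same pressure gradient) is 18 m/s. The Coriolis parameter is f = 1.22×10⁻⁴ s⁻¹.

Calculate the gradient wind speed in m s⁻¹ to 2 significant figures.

Around a high, pressure-gradient force acts outward with centrifugal, so Coriolis balances both:
fV = (1/ρ)|∂P/∂n| + V²/R  →  V² − fR·V + fR·V_g = 0
With fR = 1.22×10⁻⁴ × 1385×10³ m = 169 m/s:
V = [fR − √((fR)² − 4 fR V_g)]/2 = [169 − √(169² − 4×169×18)]/2 = 20.5 m/s
Supergeostrophic (V > V_g = 18 m/s), as expected around a high.

20 m s⁻¹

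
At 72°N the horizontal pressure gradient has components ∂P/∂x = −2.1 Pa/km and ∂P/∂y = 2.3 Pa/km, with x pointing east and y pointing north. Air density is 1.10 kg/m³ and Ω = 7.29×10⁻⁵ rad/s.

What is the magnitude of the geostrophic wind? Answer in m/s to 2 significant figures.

20 m/s

Coriolis parameter at 72°N:
f = 2Ω sin φ = 2 × 7.29×10⁻⁵ × sin 72° = 1.39×10⁻⁴ s⁻¹
Component geostrophic relations (x east, y north):
u_g = −(1/(fρ)) ∂P/∂y,  v_g = (1/(fρ)) ∂P/∂x
u_g = −(2.3×10⁻³)/(1.39×10⁻⁴ × 1.10) = −15.1 m/s;  v_g = (−2.1×10⁻³)/(1.39×10⁻⁴ × 1.10) = −13.8 m/s
|V_g| = √(u_g² + v_g²) = 20.4 m/s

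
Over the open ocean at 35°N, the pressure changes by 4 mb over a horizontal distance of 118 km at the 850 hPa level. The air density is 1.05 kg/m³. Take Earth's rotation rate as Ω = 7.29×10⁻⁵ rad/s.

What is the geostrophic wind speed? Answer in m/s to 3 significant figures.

Coriolis parameter at 35°N:
f = 2Ω sin φ = 2 × 7.29×10⁻⁵ × sin 35° = 8.36×10⁻⁵ s⁻¹
Pressure gradient: |∂P/∂n| = 400 Pa / 118000 m = 3.39×10⁻³ Pa/m
Geostrophic balance (pressure-gradient force = Coriolis force):
V_g = (1/(fρ)) |∂P/∂n| = 3.39×10⁻³ / (8.36×10⁻⁵ × 1.05) = 38.6 m/s

38.6 m/s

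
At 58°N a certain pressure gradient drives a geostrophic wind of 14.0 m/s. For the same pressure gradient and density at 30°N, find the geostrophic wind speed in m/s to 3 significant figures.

With the same pressure gradient and density, V_g ∝ 1/f ∝ 1/sin φ.
V₂ = V₁ · sin φ₁ / sin φ₂ = 14.0 × sin 58° / sin 30°
V₂ = 14.0 × 0.8480/0.5000 = 23.7 m/s

23.7 m/s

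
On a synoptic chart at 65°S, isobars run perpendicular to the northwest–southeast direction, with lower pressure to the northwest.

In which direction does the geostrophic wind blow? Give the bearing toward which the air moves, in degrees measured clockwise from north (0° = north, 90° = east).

The pressure-gradient force points toward the northwest (bearing 315°).
Geostrophic balance: in the Southern Hemisphere the Coriolis force deflects motion to the left, so the geostrophic wind blows 90° to the left of the pressure-gradient force (low pressure on the right).
Rotating 315° by 90° counterclockwise gives 225° — the wind blows toward the southwest.

225°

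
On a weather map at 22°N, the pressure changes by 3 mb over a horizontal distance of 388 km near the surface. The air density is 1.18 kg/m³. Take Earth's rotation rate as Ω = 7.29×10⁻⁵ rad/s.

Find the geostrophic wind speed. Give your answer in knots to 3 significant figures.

23.3 knots

Coriolis parameter at 22°N:
f = 2Ω sin φ = 2 × 7.29×10⁻⁵ × sin 22° = 5.46×10⁻⁵ s⁻¹
Pressure gradient: |∂P/∂n| = 300 Pa / 388000 m = 7.73×10⁻⁴ Pa/m
Geostrophic balance (pressure-gradient force = Coriolis force):
V_g = (1/(fρ)) |∂P/∂n| = 7.73×10⁻⁴ / (5.46×10⁻⁵ × 1.18) = 12.0 m/s
Converting: 12.0 m/s × 1.944 = 23.3 knots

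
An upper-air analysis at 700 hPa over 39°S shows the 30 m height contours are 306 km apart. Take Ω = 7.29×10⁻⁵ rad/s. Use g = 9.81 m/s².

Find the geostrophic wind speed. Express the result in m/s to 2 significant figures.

Coriolis parameter at 39°S:
f = 2Ω sin φ = 2 × 7.29×10⁻⁵ × sin 39° = 9.18×10⁻⁵ s⁻¹
Height gradient: |∂Z/∂n| = 30 m / 306000 m = 9.80×10⁻⁵
On a pressure surface, geostrophic balance gives V_g = (g/f)|∂Z/∂n|:
V_g = 9.81 × 9.80×10⁻⁵ / 9.18×10⁻⁵ = 10.5 m/s

10 m/s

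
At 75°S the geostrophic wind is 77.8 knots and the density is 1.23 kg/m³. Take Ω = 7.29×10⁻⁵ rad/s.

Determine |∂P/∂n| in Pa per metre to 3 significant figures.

6.93×10⁻³ Pa/m

Coriolis parameter at 75°S:
f = 2Ω sin φ = 2 × 7.29×10⁻⁵ × sin 75° = 1.41×10⁻⁴ s⁻¹
Wind speed in SI: 77.8 knots = 40.0 m/s
Geostrophic balance rearranged: |∂P/∂n| = f ρ V_g
|∂P/∂n| = 1.41×10⁻⁴ × 1.23 × 40.0 = 6.93×10⁻³ Pa/m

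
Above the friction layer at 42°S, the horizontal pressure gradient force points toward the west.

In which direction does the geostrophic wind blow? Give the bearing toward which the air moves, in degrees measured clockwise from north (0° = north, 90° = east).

The pressure-gradient force points toward the west (bearing 270°).
Geostrophic balance: in the Southern Hemisphere the Coriolis force deflects motion to the left, so the geostrophic wind blows 90° to the left of the pressure-gradient force (low pressure on the right).
Rotating 270° by 90° counterclockwise gives 180° — the wind blows toward the south.

180°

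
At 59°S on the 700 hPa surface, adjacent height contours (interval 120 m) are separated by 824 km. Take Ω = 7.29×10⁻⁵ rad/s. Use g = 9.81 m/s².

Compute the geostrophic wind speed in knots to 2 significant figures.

Coriolis parameter at 59°S:
f = 2Ω sin φ = 2 × 7.29×10⁻⁵ × sin 59° = 1.25×10⁻⁴ s⁻¹
Height gradient: |∂Z/∂n| = 120 m / 824000 m = 1.46×10⁻⁴
On a pressure surface, geostrophic balance gives V_g = (g/f)|∂Z/∂n|:
V_g = 9.81 × 1.46×10⁻⁴ / 1.25×10⁻⁴ = 11.4 m/s
Converting: 11.4 m/s × 1.944 = 22 knots

22 knots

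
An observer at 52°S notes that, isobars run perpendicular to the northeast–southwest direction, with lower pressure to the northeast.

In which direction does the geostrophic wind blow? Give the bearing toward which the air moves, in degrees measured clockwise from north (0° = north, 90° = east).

315°

The pressure-gradient force points toward the northeast (bearing 045°).
Geostrophic balance: in the Southern Hemisphere the Coriolis force deflects motion to the left, so the geostrophic wind blows 90° to the left of the pressure-gradient force (low pressure on the right).
Rotating 045° by 90° counterclockwise gives 315° — the wind blows toward the northwest.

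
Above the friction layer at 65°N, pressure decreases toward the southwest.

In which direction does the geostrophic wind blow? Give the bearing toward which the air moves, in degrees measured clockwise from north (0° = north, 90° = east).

The pressure-gradient force points toward the southwest (bearing 225°).
Geostrophic balance: in the Northern Hemisphere the Coriolis force deflects motion to the right, so the geostrophic wind blows 90° to the right of the pressure-gradient force (low pressure on the left).
Rotating 225° by 90° clockwise gives 315° — the wind blows toward the northwest.

315°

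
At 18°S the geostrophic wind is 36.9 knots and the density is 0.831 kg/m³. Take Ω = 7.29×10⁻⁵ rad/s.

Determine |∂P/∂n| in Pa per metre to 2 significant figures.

Coriolis parameter at 18°S:
f = 2Ω sin φ = 2 × 7.29×10⁻⁵ × sin 18° = 4.51×10⁻⁵ s⁻¹
Wind speed in SI: 36.9 knots = 19.0 m/s
Geostrophic balance rearranged: |∂P/∂n| = f ρ V_g
|∂P/∂n| = 4.51×10⁻⁵ × 0.831 × 19.0 = 7.11×10⁻⁴ Pa/m

7.1×10⁻⁴ Pa/m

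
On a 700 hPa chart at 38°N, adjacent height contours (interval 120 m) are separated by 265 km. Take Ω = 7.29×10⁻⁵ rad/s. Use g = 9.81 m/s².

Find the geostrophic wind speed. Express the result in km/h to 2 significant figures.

180 km/h

Coriolis parameter at 38°N:
f = 2Ω sin φ = 2 × 7.29×10⁻⁵ × sin 38° = 8.98×10⁻⁵ s⁻¹
Height gradient: |∂Z/∂n| = 120 m / 265000 m = 4.53×10⁻⁴
On a pressure surface, geostrophic balance gives V_g = (g/f)|∂Z/∂n|:
V_g = 9.81 × 4.53×10⁻⁴ / 8.98×10⁻⁵ = 49.5 m/s
Converting: 49.5 m/s × 3.6 = 180 km/h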